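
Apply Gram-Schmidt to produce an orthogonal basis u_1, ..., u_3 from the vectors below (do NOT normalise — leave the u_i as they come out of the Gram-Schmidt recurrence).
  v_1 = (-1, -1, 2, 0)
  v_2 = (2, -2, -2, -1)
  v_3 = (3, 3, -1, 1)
Orthogonal basis:
  u_1 = (-1, -1, 2, 0)
  u_2 = (4/3, -8/3, -2/3, -1)
  u_3 = (69/31, 17/31, 43/31, 18/31)

Apply the Gram-Schmidt recurrence
  u_1 = v_1
  u_i = v_i − Σ_{j<i} ((v_i · u_j) / (u_j · u_j)) · u_j.

Step by step this gives:
  u_1 = (-1, -1, 2, 0)
  u_2 = (4/3, -8/3, -2/3, -1)
  u_3 = (69/31, 17/31, 43/31, 18/31)

Orthogonality check:
  u_2 · u_1 = 0 (should be 0)
  u_3 · u_1 = 0 (should be 0)
  u_3 · u_2 = 0 (should be 0)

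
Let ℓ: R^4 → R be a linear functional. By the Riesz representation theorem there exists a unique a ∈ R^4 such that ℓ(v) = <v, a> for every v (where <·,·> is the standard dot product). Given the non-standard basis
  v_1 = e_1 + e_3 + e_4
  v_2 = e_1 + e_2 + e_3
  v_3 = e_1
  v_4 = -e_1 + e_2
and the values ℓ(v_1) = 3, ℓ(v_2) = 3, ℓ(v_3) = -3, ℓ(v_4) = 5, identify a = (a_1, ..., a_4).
a = (-3, 2, 4, 2)

Write a = (a_1, ..., a_4) in the standard basis. For each basis vector v_i, ℓ(v_i) = <v_i, a> is a linear equation in the a_j's. Collect the n equations into a matrix system V a = ℓ, where row i of V is v_i (expressed in the standard basis). Since V is invertible (lower-triangular with 1s on the diagonal, up to permutation), solve by back-substitution:
  V =
[[1, 0, 1, 1],
 [1, 1, 1, 0],
 [1, 0, 0, 0],
 [-1, 1, 0, 0]]
  V a = (3, 3, -3, 5)
Solving gives a = (-3, 2, 4, 2).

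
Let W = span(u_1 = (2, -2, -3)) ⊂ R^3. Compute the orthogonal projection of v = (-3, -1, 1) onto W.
proj_W(v) = (-14/17, 14/17, 21/17)

Set up U = [u_1 | ... | u_1] ∈ R^(3×1). The projector onto W = col(U) is P = U (U^T U)^(-1) U^T.
Compute U^T U =
  [17],
and U^T v = (-7).
Solve U^T U · c = U^T v for the coefficients: c = (-7/17). The projection is proj_W(v) = U c.
Check: (v - proj_W(v)) · u_1 = 0  (should be 0).
Result: proj_W(v) = (-14/17, 14/17, 21/17).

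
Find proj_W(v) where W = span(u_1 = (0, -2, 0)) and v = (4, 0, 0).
proj_W(v) = (0, 0, 0)

Set up U = [u_1 | ... | u_1] ∈ R^(3×1). The projector onto W = col(U) is P = U (U^T U)^(-1) U^T.
Compute U^T U =
  [4],
and U^T v = (0).
Solve U^T U · c = U^T v for the coefficients: c = (0). The projection is proj_W(v) = U c.
Check: (v - proj_W(v)) · u_1 = 0  (should be 0).
Result: proj_W(v) = (0, 0, 0).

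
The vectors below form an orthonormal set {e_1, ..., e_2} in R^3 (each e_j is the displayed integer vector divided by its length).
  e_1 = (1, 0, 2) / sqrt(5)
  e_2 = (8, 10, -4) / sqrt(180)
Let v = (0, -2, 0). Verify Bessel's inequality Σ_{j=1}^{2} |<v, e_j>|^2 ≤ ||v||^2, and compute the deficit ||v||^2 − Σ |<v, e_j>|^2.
Σ |<v, e_j>|^2 = 20/9; ||v||^2 = 4; deficit = 16/9

Write each e_j = u_j / sqrt(<u_j, u_j>) where u_j is the displayed integer vector. Then <v, e_j> = <v, u_j> / sqrt(<u_j, u_j>), so |<v, e_j>|^2 = <v, u_j>^2 / <u_j, u_j>.
Coefficients: <v, e_1> = 0/sqrt(5), <v, e_2> = -20/sqrt(180).
Square and sum: Σ |<v, e_j>|^2 = 20/9.
Compute ||v||^2 = v·v = 4.
Deficit = 4 − 20/9 = 16/9 ≥ 0, confirming Bessel's inequality. (The deficit equals ||v − Σ <v,e_j> e_j||^2, the squared distance from v to span{e_j}.)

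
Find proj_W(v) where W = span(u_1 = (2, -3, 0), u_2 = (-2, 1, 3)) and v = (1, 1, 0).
proj_W(v) = (-2/133, 43/133, -60/133)

Set up U = [u_1 | ... | u_2] ∈ R^(3×2). The projector onto W = col(U) is P = U (U^T U)^(-1) U^T.
Compute U^T U =
  [13, -7]
  [-7, 14],
and U^T v = (-1, -1).
Solve U^T U · c = U^T v for the coefficients: c = (-3/19, -20/133). The projection is proj_W(v) = U c.
Check: (v - proj_W(v)) · u_1 = 0  (should be 0).
Check: (v - proj_W(v)) · u_2 = 0  (should be 0).
Result: proj_W(v) = (-2/133, 43/133, -60/133).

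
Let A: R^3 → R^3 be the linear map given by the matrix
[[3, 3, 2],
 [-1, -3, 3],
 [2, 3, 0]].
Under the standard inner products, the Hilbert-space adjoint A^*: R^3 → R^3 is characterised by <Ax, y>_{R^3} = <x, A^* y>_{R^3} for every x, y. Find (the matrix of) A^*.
A^* = A^T =
[[3, -1, 2],
 [3, -3, 3],
 [2, 3, 0]]

For real matrices with standard dot products, the defining identity <Ax, y> = <x, A^* y> gives (Ax)^T y = x^T (A^*) y, i.e. x^T A^T y = x^T (A^*) y. Since this holds for all x, y, we must have A^* = A^T. Therefore
A^* =
[[3, -1, 2],
 [3, -3, 3],
 [2, 3, 0]].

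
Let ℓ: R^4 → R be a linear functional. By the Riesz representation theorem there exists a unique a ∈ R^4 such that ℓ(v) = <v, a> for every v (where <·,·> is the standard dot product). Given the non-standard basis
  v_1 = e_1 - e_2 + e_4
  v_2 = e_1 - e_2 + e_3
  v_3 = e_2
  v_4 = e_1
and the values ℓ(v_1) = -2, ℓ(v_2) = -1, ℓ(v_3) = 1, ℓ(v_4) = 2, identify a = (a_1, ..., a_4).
a = (2, 1, -2, -3)

Write a = (a_1, ..., a_4) in the standard basis. For each basis vector v_i, ℓ(v_i) = <v_i, a> is a linear equation in the a_j's. Collect the n equations into a matrix system V a = ℓ, where row i of V is v_i (expressed in the standard basis). Since V is invertible (lower-triangular with 1s on the diagonal, up to permutation), solve by back-substitution:
  V =
[[1, -1, 0, 1],
 [1, -1, 1, 0],
 [0, 1, 0, 0],
 [1, 0, 0, 0]]
  V a = (-2, -1, 1, 2)
Solving gives a = (2, 1, -2, -3).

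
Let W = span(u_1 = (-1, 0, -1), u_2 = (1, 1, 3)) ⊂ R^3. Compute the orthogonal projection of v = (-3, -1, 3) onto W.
proj_W(v) = (-5/3, 5/3, 5/3)

Set up U = [u_1 | ... | u_2] ∈ R^(3×2). The projector onto W = col(U) is P = U (U^T U)^(-1) U^T.
Compute U^T U =
  [2, -4]
  [-4, 11],
and U^T v = (0, 5).
Solve U^T U · c = U^T v for the coefficients: c = (10/3, 5/3). The projection is proj_W(v) = U c.
Check: (v - proj_W(v)) · u_1 = 0  (should be 0).
Check: (v - proj_W(v)) · u_2 = 0  (should be 0).
Result: proj_W(v) = (-5/3, 5/3, 5/3).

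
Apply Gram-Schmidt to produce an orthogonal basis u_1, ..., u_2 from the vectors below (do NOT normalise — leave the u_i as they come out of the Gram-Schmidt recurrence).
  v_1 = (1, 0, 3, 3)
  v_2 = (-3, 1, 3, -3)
Orthogonal basis:
  u_1 = (1, 0, 3, 3)
  u_2 = (-54/19, 1, 66/19, -48/19)

Apply the Gram-Schmidt recurrence
  u_1 = v_1
  u_i = v_i − Σ_{j<i} ((v_i · u_j) / (u_j · u_j)) · u_j.

Step by step this gives:
  u_1 = (1, 0, 3, 3)
  u_2 = (-54/19, 1, 66/19, -48/19)

Orthogonality check:
  u_2 · u_1 = 0 (should be 0)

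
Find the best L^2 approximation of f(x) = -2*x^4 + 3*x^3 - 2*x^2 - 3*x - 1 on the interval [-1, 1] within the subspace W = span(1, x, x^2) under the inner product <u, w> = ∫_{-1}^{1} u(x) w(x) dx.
g(x) = -26*x^2/7 - 6*x/5 - 29/35

The best approximation g ∈ W is the orthogonal projection of f onto W. Writing g = a_0 + a_1 x + a_2 x^2, the coefficients solve the normal equations G · a = b where
  G_{ij} = <φ_i, φ_j> and b_i = <f, φ_i>, with φ_0 = 1, φ_1 = x, φ_2 = x^2.
G =
  [2, 0, 2/3]
  [0, 2/3, 0]
  [2/3, 0, 2/5],
b = (-62/15, -4/5, -214/105).
Solving gives a_0 = -29/35, a_1 = -6/5, a_2 = -26/7, so
  g(x) = -26*x^2/7 - 6*x/5 - 29/35.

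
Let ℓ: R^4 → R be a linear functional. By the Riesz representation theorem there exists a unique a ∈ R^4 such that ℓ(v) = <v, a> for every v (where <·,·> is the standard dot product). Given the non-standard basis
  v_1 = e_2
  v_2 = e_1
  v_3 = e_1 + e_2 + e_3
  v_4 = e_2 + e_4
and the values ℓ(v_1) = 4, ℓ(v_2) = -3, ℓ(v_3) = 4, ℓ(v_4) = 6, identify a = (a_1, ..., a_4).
a = (-3, 4, 3, 2)

Write a = (a_1, ..., a_4) in the standard basis. For each basis vector v_i, ℓ(v_i) = <v_i, a> is a linear equation in the a_j's. Collect the n equations into a matrix system V a = ℓ, where row i of V is v_i (expressed in the standard basis). Since V is invertible (lower-triangular with 1s on the diagonal, up to permutation), solve by back-substitution:
  V =
[[0, 1, 0, 0],
 [1, 0, 0, 0],
 [1, 1, 1, 0],
 [0, 1, 0, 1]]
  V a = (4, -3, 4, 6)
Solving gives a = (-3, 4, 3, 2).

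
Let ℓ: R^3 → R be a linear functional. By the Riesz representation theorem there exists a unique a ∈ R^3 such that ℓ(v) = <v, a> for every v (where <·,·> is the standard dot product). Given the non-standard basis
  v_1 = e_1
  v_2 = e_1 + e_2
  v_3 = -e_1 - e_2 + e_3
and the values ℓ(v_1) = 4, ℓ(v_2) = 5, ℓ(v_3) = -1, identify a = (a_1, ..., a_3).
a = (4, 1, 4)

Write a = (a_1, ..., a_3) in the standard basis. For each basis vector v_i, ℓ(v_i) = <v_i, a> is a linear equation in the a_j's. Collect the n equations into a matrix system V a = ℓ, where row i of V is v_i (expressed in the standard basis). Since V is invertible (lower-triangular with 1s on the diagonal, up to permutation), solve by back-substitution:
  V =
[[1, 0, 0],
 [1, 1, 0],
 [-1, -1, 1]]
  V a = (4, 5, -1)
Solving gives a = (4, 1, 4).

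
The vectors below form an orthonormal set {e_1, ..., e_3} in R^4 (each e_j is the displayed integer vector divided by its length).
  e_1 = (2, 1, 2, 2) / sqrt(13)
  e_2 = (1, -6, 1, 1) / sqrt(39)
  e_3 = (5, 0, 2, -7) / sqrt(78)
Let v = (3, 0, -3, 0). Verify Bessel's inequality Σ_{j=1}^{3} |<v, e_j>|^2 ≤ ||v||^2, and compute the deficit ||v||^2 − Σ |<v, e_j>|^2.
Σ |<v, e_j>|^2 = 27/26; ||v||^2 = 18; deficit = 441/26

Write each e_j = u_j / sqrt(<u_j, u_j>) where u_j is the displayed integer vector. Then <v, e_j> = <v, u_j> / sqrt(<u_j, u_j>), so |<v, e_j>|^2 = <v, u_j>^2 / <u_j, u_j>.
Coefficients: <v, e_1> = 0/sqrt(13), <v, e_2> = 0/sqrt(39), <v, e_3> = 9/sqrt(78).
Square and sum: Σ |<v, e_j>|^2 = 27/26.
Compute ||v||^2 = v·v = 18.
Deficit = 18 − 27/26 = 441/26 ≥ 0, confirming Bessel's inequality. (The deficit equals ||v − Σ <v,e_j> e_j||^2, the squared distance from v to span{e_j}.)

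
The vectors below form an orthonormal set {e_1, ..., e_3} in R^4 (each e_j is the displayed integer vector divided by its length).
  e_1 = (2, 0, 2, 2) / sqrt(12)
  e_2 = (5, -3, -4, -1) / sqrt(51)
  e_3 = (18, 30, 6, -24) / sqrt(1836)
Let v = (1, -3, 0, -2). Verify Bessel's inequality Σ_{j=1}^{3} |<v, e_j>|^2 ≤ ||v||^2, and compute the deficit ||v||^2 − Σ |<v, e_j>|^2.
Σ |<v, e_j>|^2 = 17/3; ||v||^2 = 14; deficit = 25/3

Write each e_j = u_j / sqrt(<u_j, u_j>) where u_j is the displayed integer vector. Then <v, e_j> = <v, u_j> / sqrt(<u_j, u_j>), so |<v, e_j>|^2 = <v, u_j>^2 / <u_j, u_j>.
Coefficients: <v, e_1> = -2/sqrt(12), <v, e_2> = 16/sqrt(51), <v, e_3> = -24/sqrt(1836).
Square and sum: Σ |<v, e_j>|^2 = 17/3.
Compute ||v||^2 = v·v = 14.
Deficit = 14 − 17/3 = 25/3 ≥ 0, confirming Bessel's inequality. (The deficit equals ||v − Σ <v,e_j> e_j||^2, the squared distance from v to span{e_j}.)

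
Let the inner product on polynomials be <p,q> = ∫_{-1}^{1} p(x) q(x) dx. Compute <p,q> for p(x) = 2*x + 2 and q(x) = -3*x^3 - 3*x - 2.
<p,q> = -72/5

Expand the product: p(x)·q(x) = -6*x^4 - 6*x^3 - 6*x^2 - 10*x - 4.
∫_{-1}^{1} of each monomial x^k gives [2/(k+1) if k even, 0 if k odd]. Integrating term-by-term (or equivalently evaluating the antiderivative F(x) = -6*x^5/5 - 3*x^4/2 - 2*x^3 - 5*x^2 - 4*x at the endpoints):
  F(1) − F(−1) = -137/10 − (7/10) = -72/5.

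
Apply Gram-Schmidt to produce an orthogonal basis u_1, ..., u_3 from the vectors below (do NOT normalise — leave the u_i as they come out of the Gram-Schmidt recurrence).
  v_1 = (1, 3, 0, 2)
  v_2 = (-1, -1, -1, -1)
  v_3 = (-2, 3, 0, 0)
Orthogonal basis:
  u_1 = (1, 3, 0, 2)
  u_2 = (-4/7, 2/7, -1, -1/7)
  u_3 = (-17/10, 11/10, 7/5, -4/5)

Apply the Gram-Schmidt recurrence
  u_1 = v_1
  u_i = v_i − Σ_{j<i} ((v_i · u_j) / (u_j · u_j)) · u_j.

Step by step this gives:
  u_1 = (1, 3, 0, 2)
  u_2 = (-4/7, 2/7, -1, -1/7)
  u_3 = (-17/10, 11/10, 7/5, -4/5)

Orthogonality check:
  u_2 · u_1 = 0 (should be 0)
  u_3 · u_1 = 0 (should be 0)
  u_3 · u_2 = 0 (should be 0)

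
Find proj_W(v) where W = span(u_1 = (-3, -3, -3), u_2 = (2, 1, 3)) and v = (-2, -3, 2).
proj_W(v) = (-1, -7/2, 3/2)

Set up U = [u_1 | ... | u_2] ∈ R^(3×2). The projector onto W = col(U) is P = U (U^T U)^(-1) U^T.
Compute U^T U =
  [27, -18]
  [-18, 14],
and U^T v = (9, -1).
Solve U^T U · c = U^T v for the coefficients: c = (2, 5/2). The projection is proj_W(v) = U c.
Check: (v - proj_W(v)) · u_1 = 0  (should be 0).
Check: (v - proj_W(v)) · u_2 = 0  (should be 0).
Result: proj_W(v) = (-1, -7/2, 3/2).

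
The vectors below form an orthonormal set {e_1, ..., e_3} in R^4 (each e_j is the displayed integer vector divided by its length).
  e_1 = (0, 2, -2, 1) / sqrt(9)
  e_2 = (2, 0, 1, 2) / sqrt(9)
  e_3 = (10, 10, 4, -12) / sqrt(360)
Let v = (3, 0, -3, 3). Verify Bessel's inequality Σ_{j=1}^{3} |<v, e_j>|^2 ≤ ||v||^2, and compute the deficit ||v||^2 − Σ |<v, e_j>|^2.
Σ |<v, e_j>|^2 = 189/10; ||v||^2 = 27; deficit = 81/10

Write each e_j = u_j / sqrt(<u_j, u_j>) where u_j is the displayed integer vector. Then <v, e_j> = <v, u_j> / sqrt(<u_j, u_j>), so |<v, e_j>|^2 = <v, u_j>^2 / <u_j, u_j>.
Coefficients: <v, e_1> = 9/sqrt(9), <v, e_2> = 9/sqrt(9), <v, e_3> = -18/sqrt(360).
Square and sum: Σ |<v, e_j>|^2 = 189/10.
Compute ||v||^2 = v·v = 27.
Deficit = 27 − 189/10 = 81/10 ≥ 0, confirming Bessel's inequality. (The deficit equals ||v − Σ <v,e_j> e_j||^2, the squared distance from v to span{e_j}.)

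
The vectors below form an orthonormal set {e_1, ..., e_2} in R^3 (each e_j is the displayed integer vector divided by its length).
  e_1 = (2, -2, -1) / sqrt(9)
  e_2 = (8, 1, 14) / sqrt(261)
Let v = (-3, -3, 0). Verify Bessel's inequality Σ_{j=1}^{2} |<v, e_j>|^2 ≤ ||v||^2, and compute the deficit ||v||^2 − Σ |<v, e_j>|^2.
Σ |<v, e_j>|^2 = 81/29; ||v||^2 = 18; deficit = 441/29

Write each e_j = u_j / sqrt(<u_j, u_j>) where u_j is the displayed integer vector. Then <v, e_j> = <v, u_j> / sqrt(<u_j, u_j>), so |<v, e_j>|^2 = <v, u_j>^2 / <u_j, u_j>.
Coefficients: <v, e_1> = 0/sqrt(9), <v, e_2> = -27/sqrt(261).
Square and sum: Σ |<v, e_j>|^2 = 81/29.
Compute ||v||^2 = v·v = 18.
Deficit = 18 − 81/29 = 441/29 ≥ 0, confirming Bessel's inequality. (The deficit equals ||v − Σ <v,e_j> e_j||^2, the squared distance from v to span{e_j}.)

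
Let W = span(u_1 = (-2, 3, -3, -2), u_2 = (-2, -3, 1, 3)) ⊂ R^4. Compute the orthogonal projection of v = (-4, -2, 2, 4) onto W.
proj_W(v) = (-676/201, -222/67, 106/201, 724/201)

Set up U = [u_1 | ... | u_2] ∈ R^(4×2). The projector onto W = col(U) is P = U (U^T U)^(-1) U^T.
Compute U^T U =
  [26, -14]
  [-14, 23],
and U^T v = (-12, 28).
Solve U^T U · c = U^T v for the coefficients: c = (58/201, 280/201). The projection is proj_W(v) = U c.
Check: (v - proj_W(v)) · u_1 = 0  (should be 0).
Check: (v - proj_W(v)) · u_2 = 0  (should be 0).
Result: proj_W(v) = (-676/201, -222/67, 106/201, 724/201).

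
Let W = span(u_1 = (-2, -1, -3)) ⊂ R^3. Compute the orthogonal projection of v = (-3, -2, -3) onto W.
proj_W(v) = (-17/7, -17/14, -51/14)

Set up U = [u_1 | ... | u_1] ∈ R^(3×1). The projector onto W = col(U) is P = U (U^T U)^(-1) U^T.
Compute U^T U =
  [14],
and U^T v = (17).
Solve U^T U · c = U^T v for the coefficients: c = (17/14). The projection is proj_W(v) = U c.
Check: (v - proj_W(v)) · u_1 = 0  (should be 0).
Result: proj_W(v) = (-17/7, -17/14, -51/14).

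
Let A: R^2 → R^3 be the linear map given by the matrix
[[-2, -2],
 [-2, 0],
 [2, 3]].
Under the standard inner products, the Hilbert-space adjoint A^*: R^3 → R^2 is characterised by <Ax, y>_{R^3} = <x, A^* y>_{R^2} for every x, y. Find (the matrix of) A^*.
A^* = A^T =
[[-2, -2, 2],
 [-2, 0, 3]]

For real matrices with standard dot products, the defining identity <Ax, y> = <x, A^* y> gives (Ax)^T y = x^T (A^*) y, i.e. x^T A^T y = x^T (A^*) y. Since this holds for all x, y, we must have A^* = A^T. Therefore
A^* =
[[-2, -2, 2],
 [-2, 0, 3]].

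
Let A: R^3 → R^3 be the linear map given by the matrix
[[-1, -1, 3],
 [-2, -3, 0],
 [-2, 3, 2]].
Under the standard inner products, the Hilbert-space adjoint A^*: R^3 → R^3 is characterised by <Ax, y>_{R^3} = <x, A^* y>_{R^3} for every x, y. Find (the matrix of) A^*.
A^* = A^T =
[[-1, -2, -2],
 [-1, -3, 3],
 [3, 0, 2]]

For real matrices with standard dot products, the defining identity <Ax, y> = <x, A^* y> gives (Ax)^T y = x^T (A^*) y, i.e. x^T A^T y = x^T (A^*) y. Since this holds for all x, y, we must have A^* = A^T. Therefore
A^* =
[[-1, -2, -2],
 [-1, -3, 3],
 [3, 0, 2]].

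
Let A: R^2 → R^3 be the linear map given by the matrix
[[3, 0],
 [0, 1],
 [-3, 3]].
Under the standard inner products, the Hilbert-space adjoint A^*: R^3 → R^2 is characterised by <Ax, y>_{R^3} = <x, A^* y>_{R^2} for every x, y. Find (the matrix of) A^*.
A^* = A^T =
[[3, 0, -3],
 [0, 1, 3]]

For real matrices with standard dot products, the defining identity <Ax, y> = <x, A^* y> gives (Ax)^T y = x^T (A^*) y, i.e. x^T A^T y = x^T (A^*) y. Since this holds for all x, y, we must have A^* = A^T. Therefore
A^* =
[[3, 0, -3],
 [0, 1, 3]].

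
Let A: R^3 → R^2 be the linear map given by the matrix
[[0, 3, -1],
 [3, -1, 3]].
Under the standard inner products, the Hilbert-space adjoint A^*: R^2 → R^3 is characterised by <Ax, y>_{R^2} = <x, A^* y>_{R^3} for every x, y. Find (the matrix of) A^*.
A^* = A^T =
[[0, 3],
 [3, -1],
 [-1, 3]]

For real matrices with standard dot products, the defining identity <Ax, y> = <x, A^* y> gives (Ax)^T y = x^T (A^*) y, i.e. x^T A^T y = x^T (A^*) y. Since this holds for all x, y, we must have A^* = A^T. Therefore
A^* =
[[0, 3],
 [3, -1],
 [-1, 3]].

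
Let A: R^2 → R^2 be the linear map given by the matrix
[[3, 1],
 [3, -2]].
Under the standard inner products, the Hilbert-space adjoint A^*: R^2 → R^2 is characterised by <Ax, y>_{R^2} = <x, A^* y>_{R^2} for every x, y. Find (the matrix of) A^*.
A^* = A^T =
[[3, 3],
 [1, -2]]

For real matrices with standard dot products, the defining identity <Ax, y> = <x, A^* y> gives (Ax)^T y = x^T (A^*) y, i.e. x^T A^T y = x^T (A^*) y. Since this holds for all x, y, we must have A^* = A^T. Therefore
A^* =
[[3, 3],
 [1, -2]].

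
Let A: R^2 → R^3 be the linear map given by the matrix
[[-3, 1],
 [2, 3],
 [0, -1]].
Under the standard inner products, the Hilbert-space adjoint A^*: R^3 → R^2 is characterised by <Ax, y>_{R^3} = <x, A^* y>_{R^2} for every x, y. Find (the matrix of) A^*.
A^* = A^T =
[[-3, 2, 0],
 [1, 3, -1]]

For real matrices with standard dot products, the defining identity <Ax, y> = <x, A^* y> gives (Ax)^T y = x^T (A^*) y, i.e. x^T A^T y = x^T (A^*) y. Since this holds for all x, y, we must have A^* = A^T. Therefore
A^* =
[[-3, 2, 0],
 [1, 3, -1]].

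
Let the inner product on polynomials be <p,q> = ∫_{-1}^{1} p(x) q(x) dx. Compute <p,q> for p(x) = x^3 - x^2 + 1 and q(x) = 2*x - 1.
<p,q> = -8/15

Expand the product: p(x)·q(x) = 2*x^4 - 3*x^3 + x^2 + 2*x - 1.
∫_{-1}^{1} of each monomial x^k gives [2/(k+1) if k even, 0 if k odd]. Integrating term-by-term (or equivalently evaluating the antiderivative F(x) = 2*x^5/5 - 3*x^4/4 + x^3/3 + x^2 - x at the endpoints):
  F(1) − F(−1) = -1/60 − (31/60) = -8/15.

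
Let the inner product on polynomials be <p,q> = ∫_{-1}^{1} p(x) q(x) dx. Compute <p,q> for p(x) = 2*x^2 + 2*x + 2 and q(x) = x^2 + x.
<p,q> = 52/15

Expand the product: p(x)·q(x) = 2*x^4 + 4*x^3 + 4*x^2 + 2*x.
∫_{-1}^{1} of each monomial x^k gives [2/(k+1) if k even, 0 if k odd]. Integrating term-by-term (or equivalently evaluating the antiderivative F(x) = 2*x^5/5 + x^4 + 4*x^3/3 + x^2 at the endpoints):
  F(1) − F(−1) = 56/15 − (4/15) = 52/15.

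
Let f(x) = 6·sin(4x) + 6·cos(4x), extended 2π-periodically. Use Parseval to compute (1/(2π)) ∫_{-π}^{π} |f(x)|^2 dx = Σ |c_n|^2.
Σ |c_n|^2 = 36

Expand |f|^2 and use orthogonality of {sin(nx), cos(mx)} on [-π, π]:
  ∫_{-π}^{π} sin(nx)^2 dx = π, ∫ cos(mx)^2 dx = π, and cross terms integrate to 0.
So ∫_{-π}^{π} f(x)^2 dx = 6^2 · π + 6^2 · π = (36 + 36)π.
Divide by 2π: (36 + 36)/2 = 36.
By Parseval, this equals Σ |c_n|^2.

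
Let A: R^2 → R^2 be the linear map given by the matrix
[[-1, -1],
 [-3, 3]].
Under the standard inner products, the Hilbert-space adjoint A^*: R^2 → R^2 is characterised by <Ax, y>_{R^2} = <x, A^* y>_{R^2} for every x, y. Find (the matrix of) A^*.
A^* = A^T =
[[-1, -3],
 [-1, 3]]

For real matrices with standard dot products, the defining identity <Ax, y> = <x, A^* y> gives (Ax)^T y = x^T (A^*) y, i.e. x^T A^T y = x^T (A^*) y. Since this holds for all x, y, we must have A^* = A^T. Therefore
A^* =
[[-1, -3],
 [-1, 3]].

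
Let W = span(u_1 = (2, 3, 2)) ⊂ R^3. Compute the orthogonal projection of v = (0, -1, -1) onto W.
proj_W(v) = (-10/17, -15/17, -10/17)

Set up U = [u_1 | ... | u_1] ∈ R^(3×1). The projector onto W = col(U) is P = U (U^T U)^(-1) U^T.
Compute U^T U =
  [17],
and U^T v = (-5).
Solve U^T U · c = U^T v for the coefficients: c = (-5/17). The projection is proj_W(v) = U c.
Check: (v - proj_W(v)) · u_1 = 0  (should be 0).
Result: proj_W(v) = (-10/17, -15/17, -10/17).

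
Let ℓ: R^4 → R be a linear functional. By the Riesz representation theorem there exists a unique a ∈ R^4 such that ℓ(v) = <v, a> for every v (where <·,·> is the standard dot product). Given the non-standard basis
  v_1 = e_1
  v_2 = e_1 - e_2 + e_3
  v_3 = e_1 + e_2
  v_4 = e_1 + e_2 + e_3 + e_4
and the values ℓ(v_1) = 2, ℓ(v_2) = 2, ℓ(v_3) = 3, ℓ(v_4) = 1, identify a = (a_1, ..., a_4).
a = (2, 1, 1, -3)

Write a = (a_1, ..., a_4) in the standard basis. For each basis vector v_i, ℓ(v_i) = <v_i, a> is a linear equation in the a_j's. Collect the n equations into a matrix system V a = ℓ, where row i of V is v_i (expressed in the standard basis). Since V is invertible (lower-triangular with 1s on the diagonal, up to permutation), solve by back-substitution:
  V =
[[1, 0, 0, 0],
 [1, -1, 1, 0],
 [1, 1, 0, 0],
 [1, 1, 1, 1]]
  V a = (2, 2, 3, 1)
Solving gives a = (2, 1, 1, -3).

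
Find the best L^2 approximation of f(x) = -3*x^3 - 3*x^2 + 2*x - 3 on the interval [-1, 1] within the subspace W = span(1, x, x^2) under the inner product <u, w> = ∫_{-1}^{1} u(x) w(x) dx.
g(x) = -3*x^2 + x/5 - 3

The best approximation g ∈ W is the orthogonal projection of f onto W. Writing g = a_0 + a_1 x + a_2 x^2, the coefficients solve the normal equations G · a = b where
  G_{ij} = <φ_i, φ_j> and b_i = <f, φ_i>, with φ_0 = 1, φ_1 = x, φ_2 = x^2.
G =
  [2, 0, 2/3]
  [0, 2/3, 0]
  [2/3, 0, 2/5],
b = (-8, 2/15, -16/5).
Solving gives a_0 = -3, a_1 = 1/5, a_2 = -3, so
  g(x) = -3*x^2 + x/5 - 3.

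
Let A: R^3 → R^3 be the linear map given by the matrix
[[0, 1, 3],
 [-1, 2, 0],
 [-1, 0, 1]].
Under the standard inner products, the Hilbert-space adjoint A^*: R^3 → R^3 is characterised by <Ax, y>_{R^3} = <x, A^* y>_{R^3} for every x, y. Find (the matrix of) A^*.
A^* = A^T =
[[0, -1, -1],
 [1, 2, 0],
 [3, 0, 1]]

For real matrices with standard dot products, the defining identity <Ax, y> = <x, A^* y> gives (Ax)^T y = x^T (A^*) y, i.e. x^T A^T y = x^T (A^*) y. Since this holds for all x, y, we must have A^* = A^T. Therefore
A^* =
[[0, -1, -1],
 [1, 2, 0],
 [3, 0, 1]].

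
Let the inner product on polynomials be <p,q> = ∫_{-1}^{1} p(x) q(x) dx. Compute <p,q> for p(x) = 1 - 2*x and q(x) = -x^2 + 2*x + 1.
<p,q> = -4/3

Expand the product: p(x)·q(x) = 2*x^3 - 5*x^2 + 1.
∫_{-1}^{1} of each monomial x^k gives [2/(k+1) if k even, 0 if k odd]. Integrating term-by-term (or equivalently evaluating the antiderivative F(x) = x^4/2 - 5*x^3/3 + x at the endpoints):
  F(1) − F(−1) = -1/6 − (7/6) = -4/3.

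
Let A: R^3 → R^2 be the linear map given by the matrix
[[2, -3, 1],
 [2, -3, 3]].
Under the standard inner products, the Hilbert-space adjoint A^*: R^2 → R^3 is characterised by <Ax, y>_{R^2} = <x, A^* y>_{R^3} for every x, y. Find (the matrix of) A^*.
A^* = A^T =
[[2, 2],
 [-3, -3],
 [1, 3]]

For real matrices with standard dot products, the defining identity <Ax, y> = <x, A^* y> gives (Ax)^T y = x^T (A^*) y, i.e. x^T A^T y = x^T (A^*) y. Since this holds for all x, y, we must have A^* = A^T. Therefore
A^* =
[[2, 2],
 [-3, -3],
 [1, 3]].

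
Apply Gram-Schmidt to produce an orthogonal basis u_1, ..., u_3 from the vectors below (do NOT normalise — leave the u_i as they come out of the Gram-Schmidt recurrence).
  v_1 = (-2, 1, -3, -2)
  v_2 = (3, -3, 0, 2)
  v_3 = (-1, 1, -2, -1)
Orthogonal basis:
  u_1 = (-2, 1, -3, -2)
  u_2 = (14/9, -41/18, -13/6, 5/9)
  u_3 = (52/227, 86/227, -40/227, 51/227)

Apply the Gram-Schmidt recurrence
  u_1 = v_1
  u_i = v_i − Σ_{j<i} ((v_i · u_j) / (u_j · u_j)) · u_j.

Step by step this gives:
  u_1 = (-2, 1, -3, -2)
  u_2 = (14/9, -41/18, -13/6, 5/9)
  u_3 = (52/227, 86/227, -40/227, 51/227)

Orthogonality check:
  u_2 · u_1 = 0 (should be 0)
  u_3 · u_1 = 0 (should be 0)
  u_3 · u_2 = 0 (should be 0)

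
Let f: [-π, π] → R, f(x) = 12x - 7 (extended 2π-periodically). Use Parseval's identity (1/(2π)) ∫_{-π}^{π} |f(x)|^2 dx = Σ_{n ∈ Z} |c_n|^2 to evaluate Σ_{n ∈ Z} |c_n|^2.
Σ |c_n|^2 = 48π^2 + 49

Expand and integrate term by term over [-π, π]:
  ∫ (12x)^2 dx = 144·(2π^3/3); ∫ 2·12·(-7)·x dx = 0 (odd integrand); ∫ (-7)^2 dx = 49·2π.
So (1/(2π)) ∫_{-π}^{π} (12x - 7)^2 dx = 144π^2/3 + 49 = 48π^2 + 49.
Parseval ⇒ Σ |c_n|^2 = 48π^2 + 49.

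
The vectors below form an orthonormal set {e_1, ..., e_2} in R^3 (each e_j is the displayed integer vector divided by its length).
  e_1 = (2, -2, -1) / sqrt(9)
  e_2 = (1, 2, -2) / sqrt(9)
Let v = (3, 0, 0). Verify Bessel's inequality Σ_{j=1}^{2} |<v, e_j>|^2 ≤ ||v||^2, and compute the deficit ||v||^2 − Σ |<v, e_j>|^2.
Σ |<v, e_j>|^2 = 5; ||v||^2 = 9; deficit = 4

Write each e_j = u_j / sqrt(<u_j, u_j>) where u_j is the displayed integer vector. Then <v, e_j> = <v, u_j> / sqrt(<u_j, u_j>), so |<v, e_j>|^2 = <v, u_j>^2 / <u_j, u_j>.
Coefficients: <v, e_1> = 6/sqrt(9), <v, e_2> = 3/sqrt(9).
Square and sum: Σ |<v, e_j>|^2 = 5.
Compute ||v||^2 = v·v = 9.
Deficit = 9 − 5 = 4 ≥ 0, confirming Bessel's inequality. (The deficit equals ||v − Σ <v,e_j> e_j||^2, the squared distance from v to span{e_j}.)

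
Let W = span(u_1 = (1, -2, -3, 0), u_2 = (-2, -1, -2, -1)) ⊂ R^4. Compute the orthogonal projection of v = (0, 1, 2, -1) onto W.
proj_W(v) = (-5/13, 15/13, 23/13, 1/13)

Set up U = [u_1 | ... | u_2] ∈ R^(4×2). The projector onto W = col(U) is P = U (U^T U)^(-1) U^T.
Compute U^T U =
  [14, 6]
  [6, 10],
and U^T v = (-8, -4).
Solve U^T U · c = U^T v for the coefficients: c = (-7/13, -1/13). The projection is proj_W(v) = U c.
Check: (v - proj_W(v)) · u_1 = 0  (should be 0).
Check: (v - proj_W(v)) · u_2 = 0  (should be 0).
Result: proj_W(v) = (-5/13, 15/13, 23/13, 1/13).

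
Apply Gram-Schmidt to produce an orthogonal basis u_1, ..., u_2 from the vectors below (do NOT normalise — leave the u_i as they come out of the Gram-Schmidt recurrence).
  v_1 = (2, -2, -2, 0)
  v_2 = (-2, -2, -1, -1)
Orthogonal basis:
  u_1 = (2, -2, -2, 0)
  u_2 = (-7/3, -5/3, -2/3, -1)

Apply the Gram-Schmidt recurrence
  u_1 = v_1
  u_i = v_i − Σ_{j<i} ((v_i · u_j) / (u_j · u_j)) · u_j.

Step by step this gives:
  u_1 = (2, -2, -2, 0)
  u_2 = (-7/3, -5/3, -2/3, -1)

Orthogonality check:
  u_2 · u_1 = 0 (should be 0)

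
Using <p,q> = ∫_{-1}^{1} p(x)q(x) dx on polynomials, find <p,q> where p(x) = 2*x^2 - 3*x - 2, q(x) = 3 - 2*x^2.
<p,q> = -104/15

Expand the product: p(x)·q(x) = -4*x^4 + 6*x^3 + 10*x^2 - 9*x - 6.
∫_{-1}^{1} of each monomial x^k gives [2/(k+1) if k even, 0 if k odd]. Integrating term-by-term (or equivalently evaluating the antiderivative F(x) = -4*x^5/5 + 3*x^4/2 + 10*x^3/3 - 9*x^2/2 - 6*x at the endpoints):
  F(1) − F(−1) = -97/15 − (7/15) = -104/15.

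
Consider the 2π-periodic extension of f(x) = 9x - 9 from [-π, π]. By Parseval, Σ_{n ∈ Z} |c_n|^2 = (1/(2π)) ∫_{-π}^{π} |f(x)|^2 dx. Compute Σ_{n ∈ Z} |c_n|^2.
Σ |c_n|^2 = 27π^2 + 81

Expand and integrate term by term over [-π, π]:
  ∫ (9x)^2 dx = 81·(2π^3/3); ∫ 2·9·(-9)·x dx = 0 (odd integrand); ∫ (-9)^2 dx = 81·2π.
So (1/(2π)) ∫_{-π}^{π} (9x - 9)^2 dx = 81π^2/3 + 81 = 27π^2 + 81.
Parseval ⇒ Σ |c_n|^2 = 27π^2 + 81.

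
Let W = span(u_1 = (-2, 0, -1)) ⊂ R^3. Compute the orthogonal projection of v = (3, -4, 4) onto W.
proj_W(v) = (4, 0, 2)

Set up U = [u_1 | ... | u_1] ∈ R^(3×1). The projector onto W = col(U) is P = U (U^T U)^(-1) U^T.
Compute U^T U =
  [5],
and U^T v = (-10).
Solve U^T U · c = U^T v for the coefficients: c = (-2). The projection is proj_W(v) = U c.
Check: (v - proj_W(v)) · u_1 = 0  (should be 0).
Result: proj_W(v) = (4, 0, 2).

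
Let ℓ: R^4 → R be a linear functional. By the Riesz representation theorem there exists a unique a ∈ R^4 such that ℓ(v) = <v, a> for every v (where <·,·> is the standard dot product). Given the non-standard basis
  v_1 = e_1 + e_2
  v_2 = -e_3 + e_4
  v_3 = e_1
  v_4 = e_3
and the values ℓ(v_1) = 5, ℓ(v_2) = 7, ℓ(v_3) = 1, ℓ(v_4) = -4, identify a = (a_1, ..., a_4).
a = (1, 4, -4, 3)

Write a = (a_1, ..., a_4) in the standard basis. For each basis vector v_i, ℓ(v_i) = <v_i, a> is a linear equation in the a_j's. Collect the n equations into a matrix system V a = ℓ, where row i of V is v_i (expressed in the standard basis). Since V is invertible (lower-triangular with 1s on the diagonal, up to permutation), solve by back-substitution:
  V =
[[1, 1, 0, 0],
 [0, 0, -1, 1],
 [1, 0, 0, 0],
 [0, 0, 1, 0]]
  V a = (5, 7, 1, -4)
Solving gives a = (1, 4, -4, 3).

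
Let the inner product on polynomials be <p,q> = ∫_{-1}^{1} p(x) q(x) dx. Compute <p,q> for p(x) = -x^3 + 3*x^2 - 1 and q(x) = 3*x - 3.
<p,q> = -6/5

Expand the product: p(x)·q(x) = -3*x^4 + 12*x^3 - 9*x^2 - 3*x + 3.
∫_{-1}^{1} of each monomial x^k gives [2/(k+1) if k even, 0 if k odd]. Integrating term-by-term (or equivalently evaluating the antiderivative F(x) = -3*x^5/5 + 3*x^4 - 3*x^3 - 3*x^2/2 + 3*x at the endpoints):
  F(1) − F(−1) = 9/10 − (21/10) = -6/5.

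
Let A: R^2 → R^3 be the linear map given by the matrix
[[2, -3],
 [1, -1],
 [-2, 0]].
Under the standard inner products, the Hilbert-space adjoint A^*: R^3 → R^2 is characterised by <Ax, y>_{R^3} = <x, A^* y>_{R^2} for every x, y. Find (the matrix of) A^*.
A^* = A^T =
[[2, 1, -2],
 [-3, -1, 0]]

For real matrices with standard dot products, the defining identity <Ax, y> = <x, A^* y> gives (Ax)^T y = x^T (A^*) y, i.e. x^T A^T y = x^T (A^*) y. Since this holds for all x, y, we must have A^* = A^T. Therefore
A^* =
[[2, 1, -2],
 [-3, -1, 0]].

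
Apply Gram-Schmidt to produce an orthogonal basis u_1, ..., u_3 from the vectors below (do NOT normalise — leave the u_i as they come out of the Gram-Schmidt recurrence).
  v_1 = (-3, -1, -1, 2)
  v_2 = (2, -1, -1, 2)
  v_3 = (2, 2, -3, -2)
Orthogonal basis:
  u_1 = (-3, -1, -1, 2)
  u_2 = (2, -1, -1, 2)
  u_3 = (0, 3/2, -7/2, -1)

Apply the Gram-Schmidt recurrence
  u_1 = v_1
  u_i = v_i − Σ_{j<i} ((v_i · u_j) / (u_j · u_j)) · u_j.

Step by step this gives:
  u_1 = (-3, -1, -1, 2)
  u_2 = (2, -1, -1, 2)
  u_3 = (0, 3/2, -7/2, -1)

Orthogonality check:
  u_2 · u_1 = 0 (should be 0)
  u_3 · u_1 = 0 (should be 0)
  u_3 · u_2 = 0 (should be 0)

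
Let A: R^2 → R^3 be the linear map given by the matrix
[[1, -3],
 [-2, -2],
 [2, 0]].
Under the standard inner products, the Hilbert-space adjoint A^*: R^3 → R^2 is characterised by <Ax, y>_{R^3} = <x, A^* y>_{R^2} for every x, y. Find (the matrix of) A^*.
A^* = A^T =
[[1, -2, 2],
 [-3, -2, 0]]

For real matrices with standard dot products, the defining identity <Ax, y> = <x, A^* y> gives (Ax)^T y = x^T (A^*) y, i.e. x^T A^T y = x^T (A^*) y. Since this holds for all x, y, we must have A^* = A^T. Therefore
A^* =
[[1, -2, 2],
 [-3, -2, 0]].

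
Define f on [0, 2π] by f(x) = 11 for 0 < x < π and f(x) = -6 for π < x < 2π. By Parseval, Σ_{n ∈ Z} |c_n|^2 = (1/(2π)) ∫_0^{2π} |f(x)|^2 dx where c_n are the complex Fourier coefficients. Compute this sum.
Σ |c_n|^2 = 157/2

Parseval equates the L^2 energy of f (normalised by 1/(2π)) with the ℓ^2 sum of its Fourier coefficients: (1/(2π)) ∫_0^{2π} |f|^2 = Σ |c_n|^2.
Compute the left side: (1/(2π)) [∫_0^π 11^2 dx + ∫_π^{2π} (-6)^2 dx] = (1/(2π)) · (121π + 36π) = (121 + 36)/2 = 157/2.
So Σ_{n ∈ Z} |c_n|^2 = 157/2.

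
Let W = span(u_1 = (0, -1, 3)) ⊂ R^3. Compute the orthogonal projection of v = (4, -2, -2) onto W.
proj_W(v) = (0, 2/5, -6/5)

Set up U = [u_1 | ... | u_1] ∈ R^(3×1). The projector onto W = col(U) is P = U (U^T U)^(-1) U^T.
Compute U^T U =
  [10],
and U^T v = (-4).
Solve U^T U · c = U^T v for the coefficients: c = (-2/5). The projection is proj_W(v) = U c.
Check: (v - proj_W(v)) · u_1 = 0  (should be 0).
Result: proj_W(v) = (0, 2/5, -6/5).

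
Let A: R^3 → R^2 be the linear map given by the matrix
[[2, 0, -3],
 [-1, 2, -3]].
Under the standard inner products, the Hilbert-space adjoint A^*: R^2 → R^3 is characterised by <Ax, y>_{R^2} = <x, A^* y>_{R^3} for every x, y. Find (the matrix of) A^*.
A^* = A^T =
[[2, -1],
 [0, 2],
 [-3, -3]]

For real matrices with standard dot products, the defining identity <Ax, y> = <x, A^* y> gives (Ax)^T y = x^T (A^*) y, i.e. x^T A^T y = x^T (A^*) y. Since this holds for all x, y, we must have A^* = A^T. Therefore
A^* =
[[2, -1],
 [0, 2],
 [-3, -3]].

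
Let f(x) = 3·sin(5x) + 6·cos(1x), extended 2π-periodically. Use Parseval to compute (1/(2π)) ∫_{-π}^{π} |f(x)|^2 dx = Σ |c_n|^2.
Σ |c_n|^2 = 45/2

Expand |f|^2 and use orthogonality of {sin(nx), cos(mx)} on [-π, π]:
  ∫_{-π}^{π} sin(nx)^2 dx = π, ∫ cos(mx)^2 dx = π, and cross terms integrate to 0.
So ∫_{-π}^{π} f(x)^2 dx = 3^2 · π + 6^2 · π = (9 + 36)π.
Divide by 2π: (9 + 36)/2 = 45/2.
By Parseval, this equals Σ |c_n|^2.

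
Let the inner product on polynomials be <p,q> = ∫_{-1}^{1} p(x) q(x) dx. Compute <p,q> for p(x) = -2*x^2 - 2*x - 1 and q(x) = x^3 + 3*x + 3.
<p,q> = -74/5

Expand the product: p(x)·q(x) = -2*x^5 - 2*x^4 - 7*x^3 - 12*x^2 - 9*x - 3.
∫_{-1}^{1} of each monomial x^k gives [2/(k+1) if k even, 0 if k odd]. Integrating term-by-term (or equivalently evaluating the antiderivative F(x) = -x^6/3 - 2*x^5/5 - 7*x^4/4 - 4*x^3 - 9*x^2/2 - 3*x at the endpoints):
  F(1) − F(−1) = -839/60 − (49/60) = -74/5.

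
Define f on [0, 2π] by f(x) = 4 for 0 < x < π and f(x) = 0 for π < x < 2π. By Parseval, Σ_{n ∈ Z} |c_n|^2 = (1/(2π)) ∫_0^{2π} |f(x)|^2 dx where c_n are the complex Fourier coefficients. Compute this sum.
Σ |c_n|^2 = 8

Parseval equates the L^2 energy of f (normalised by 1/(2π)) with the ℓ^2 sum of its Fourier coefficients: (1/(2π)) ∫_0^{2π} |f|^2 = Σ |c_n|^2.
Compute the left side: (1/(2π)) [∫_0^π 4^2 dx + ∫_π^{2π} 0^2 dx] = (1/(2π)) · (16π + 0π) = (16 + 0)/2 = 8.
So Σ_{n ∈ Z} |c_n|^2 = 8.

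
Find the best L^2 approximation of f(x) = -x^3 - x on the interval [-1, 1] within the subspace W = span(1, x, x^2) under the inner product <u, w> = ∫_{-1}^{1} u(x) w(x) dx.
g(x) = -8*x/5

The best approximation g ∈ W is the orthogonal projection of f onto W. Writing g = a_0 + a_1 x + a_2 x^2, the coefficients solve the normal equations G · a = b where
  G_{ij} = <φ_i, φ_j> and b_i = <f, φ_i>, with φ_0 = 1, φ_1 = x, φ_2 = x^2.
G =
  [2, 0, 2/3]
  [0, 2/3, 0]
  [2/3, 0, 2/5],
b = (0, -16/15, 0).
Solving gives a_0 = 0, a_1 = -8/5, a_2 = 0, so
  g(x) = -8*x/5.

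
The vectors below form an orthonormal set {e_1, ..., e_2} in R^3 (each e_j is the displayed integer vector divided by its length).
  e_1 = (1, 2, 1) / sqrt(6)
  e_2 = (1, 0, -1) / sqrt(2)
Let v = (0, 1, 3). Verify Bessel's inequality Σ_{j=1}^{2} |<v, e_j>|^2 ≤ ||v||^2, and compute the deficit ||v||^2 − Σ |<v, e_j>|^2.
Σ |<v, e_j>|^2 = 26/3; ||v||^2 = 10; deficit = 4/3

Write each e_j = u_j / sqrt(<u_j, u_j>) where u_j is the displayed integer vector. Then <v, e_j> = <v, u_j> / sqrt(<u_j, u_j>), so |<v, e_j>|^2 = <v, u_j>^2 / <u_j, u_j>.
Coefficients: <v, e_1> = 5/sqrt(6), <v, e_2> = -3/sqrt(2).
Square and sum: Σ |<v, e_j>|^2 = 26/3.
Compute ||v||^2 = v·v = 10.
Deficit = 10 − 26/3 = 4/3 ≥ 0, confirming Bessel's inequality. (The deficit equals ||v − Σ <v,e_j> e_j||^2, the squared distance from v to span{e_j}.)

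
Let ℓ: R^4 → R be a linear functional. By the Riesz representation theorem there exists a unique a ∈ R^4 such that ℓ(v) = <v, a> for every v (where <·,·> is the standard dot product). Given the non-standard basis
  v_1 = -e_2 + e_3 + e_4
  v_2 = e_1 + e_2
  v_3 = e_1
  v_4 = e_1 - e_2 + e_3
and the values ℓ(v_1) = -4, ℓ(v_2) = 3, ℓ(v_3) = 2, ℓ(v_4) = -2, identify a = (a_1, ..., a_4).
a = (2, 1, -3, 0)

Write a = (a_1, ..., a_4) in the standard basis. For each basis vector v_i, ℓ(v_i) = <v_i, a> is a linear equation in the a_j's. Collect the n equations into a matrix system V a = ℓ, where row i of V is v_i (expressed in the standard basis). Since V is invertible (lower-triangular with 1s on the diagonal, up to permutation), solve by back-substitution:
  V =
[[0, -1, 1, 1],
 [1, 1, 0, 0],
 [1, 0, 0, 0],
 [1, -1, 1, 0]]
  V a = (-4, 3, 2, -2)
Solving gives a = (2, 1, -3, 0).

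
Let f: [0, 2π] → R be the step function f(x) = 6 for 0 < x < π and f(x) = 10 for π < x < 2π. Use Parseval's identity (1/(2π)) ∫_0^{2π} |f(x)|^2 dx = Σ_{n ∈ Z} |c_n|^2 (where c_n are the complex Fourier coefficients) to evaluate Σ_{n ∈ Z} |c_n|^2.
Σ |c_n|^2 = 68

Parseval equates the L^2 energy of f (normalised by 1/(2π)) with the ℓ^2 sum of its Fourier coefficients: (1/(2π)) ∫_0^{2π} |f|^2 = Σ |c_n|^2.
Compute the left side: (1/(2π)) [∫_0^π 6^2 dx + ∫_π^{2π} 10^2 dx] = (1/(2π)) · (36π + 100π) = (36 + 100)/2 = 68.
So Σ_{n ∈ Z} |c_n|^2 = 68.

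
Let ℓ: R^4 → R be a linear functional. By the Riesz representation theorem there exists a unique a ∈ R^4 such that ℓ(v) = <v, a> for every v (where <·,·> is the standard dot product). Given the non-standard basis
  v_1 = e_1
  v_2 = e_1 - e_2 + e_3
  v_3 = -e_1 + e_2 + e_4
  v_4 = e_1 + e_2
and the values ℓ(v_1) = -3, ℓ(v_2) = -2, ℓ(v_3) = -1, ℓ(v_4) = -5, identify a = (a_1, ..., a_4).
a = (-3, -2, -1, -2)

Write a = (a_1, ..., a_4) in the standard basis. For each basis vector v_i, ℓ(v_i) = <v_i, a> is a linear equation in the a_j's. Collect the n equations into a matrix system V a = ℓ, where row i of V is v_i (expressed in the standard basis). Since V is invertible (lower-triangular with 1s on the diagonal, up to permutation), solve by back-substitution:
  V =
[[1, 0, 0, 0],
 [1, -1, 1, 0],
 [-1, 1, 0, 1],
 [1, 1, 0, 0]]
  V a = (-3, -2, -1, -5)
Solving gives a = (-3, -2, -1, -2).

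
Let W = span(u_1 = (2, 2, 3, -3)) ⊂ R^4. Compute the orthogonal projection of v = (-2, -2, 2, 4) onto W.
proj_W(v) = (-14/13, -14/13, -21/13, 21/13)

Set up U = [u_1 | ... | u_1] ∈ R^(4×1). The projector onto W = col(U) is P = U (U^T U)^(-1) U^T.
Compute U^T U =
  [26],
and U^T v = (-14).
Solve U^T U · c = U^T v for the coefficients: c = (-7/13). The projection is proj_W(v) = U c.
Check: (v - proj_W(v)) · u_1 = 0  (should be 0).
Result: proj_W(v) = (-14/13, -14/13, -21/13, 21/13).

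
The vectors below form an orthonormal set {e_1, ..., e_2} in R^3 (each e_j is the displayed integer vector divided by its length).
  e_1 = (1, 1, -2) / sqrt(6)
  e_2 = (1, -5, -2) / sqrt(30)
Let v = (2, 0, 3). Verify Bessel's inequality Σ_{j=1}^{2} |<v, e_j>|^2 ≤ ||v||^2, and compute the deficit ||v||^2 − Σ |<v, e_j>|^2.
Σ |<v, e_j>|^2 = 16/5; ||v||^2 = 13; deficit = 49/5

Write each e_j = u_j / sqrt(<u_j, u_j>) where u_j is the displayed integer vector. Then <v, e_j> = <v, u_j> / sqrt(<u_j, u_j>), so |<v, e_j>|^2 = <v, u_j>^2 / <u_j, u_j>.
Coefficients: <v, e_1> = -4/sqrt(6), <v, e_2> = -4/sqrt(30).
Square and sum: Σ |<v, e_j>|^2 = 16/5.
Compute ||v||^2 = v·v = 13.
Deficit = 13 − 16/5 = 49/5 ≥ 0, confirming Bessel's inequality. (The deficit equals ||v − Σ <v,e_j> e_j||^2, the squared distance from v to span{e_j}.)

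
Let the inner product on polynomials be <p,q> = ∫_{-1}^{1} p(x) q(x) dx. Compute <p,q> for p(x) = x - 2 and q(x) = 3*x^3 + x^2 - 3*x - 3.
<p,q> = 148/15

Expand the product: p(x)·q(x) = 3*x^4 - 5*x^3 - 5*x^2 + 3*x + 6.
∫_{-1}^{1} of each monomial x^k gives [2/(k+1) if k even, 0 if k odd]. Integrating term-by-term (or equivalently evaluating the antiderivative F(x) = 3*x^5/5 - 5*x^4/4 - 5*x^3/3 + 3*x^2/2 + 6*x at the endpoints):
  F(1) − F(−1) = 311/60 − (-281/60) = 148/15.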